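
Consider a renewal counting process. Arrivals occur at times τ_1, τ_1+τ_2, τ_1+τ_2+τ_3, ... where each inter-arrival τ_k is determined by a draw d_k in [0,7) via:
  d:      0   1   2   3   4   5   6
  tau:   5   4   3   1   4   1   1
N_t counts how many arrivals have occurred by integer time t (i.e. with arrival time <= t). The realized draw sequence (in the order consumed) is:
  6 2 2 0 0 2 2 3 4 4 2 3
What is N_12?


draw d_1=6: τ_1=1, arrival time A_1=1
draw d_2=2: τ_2=3, arrival time A_2=4
draw d_3=2: τ_3=3, arrival time A_3=7
draw d_4=0: τ_4=5, arrival time A_4=12
draw d_5=0: τ_5=5, arrival time A_5=17
draw d_6=2: τ_6=3, arrival time A_6=20
draw d_7=2: τ_7=3, arrival time A_7=23
draw d_8=3: τ_8=1, arrival time A_8=24
draw d_9=4: τ_9=4, arrival time A_9=28
draw d_10=4: τ_10=4, arrival time A_10=32
draw d_11=2: τ_11=3, arrival time A_11=35
draw d_12=3: τ_12=1, arrival time A_12=36
N_t over t=0..12: 0:0 1:1 2:1 3:1 4:2 5:2 6:2 7:3 8:3 9:3 10:3 11:3 12:4

4


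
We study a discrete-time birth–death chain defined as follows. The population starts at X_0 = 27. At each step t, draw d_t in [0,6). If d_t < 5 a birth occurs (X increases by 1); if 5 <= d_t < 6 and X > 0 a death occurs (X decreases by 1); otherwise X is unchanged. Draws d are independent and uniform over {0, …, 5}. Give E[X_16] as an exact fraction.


X can drop by at most 1 per step and X_0 = 27 > T = 16, so X_t >= 27 − t >= 11 > 0 for every t <= 16: the floor at 0 (the 'and X > 0' condition) never binds. Hence X_16 = X_0 + Σ_{t<16} Y_t with i.i.d. increments Y_t = y(d_t) ∈ {+1, −1, 0}.
Outcome values over d=0..5: [1, 1, 1, 1, 1, -1]
Σy = 4, Σy² = 6, M = 6
μ = 4/6 = 2/3,  σ² = 6/6 − (2/3)² = 5/9
E[X_16] = 27 + 16·(2/3) = 113/3

113/3


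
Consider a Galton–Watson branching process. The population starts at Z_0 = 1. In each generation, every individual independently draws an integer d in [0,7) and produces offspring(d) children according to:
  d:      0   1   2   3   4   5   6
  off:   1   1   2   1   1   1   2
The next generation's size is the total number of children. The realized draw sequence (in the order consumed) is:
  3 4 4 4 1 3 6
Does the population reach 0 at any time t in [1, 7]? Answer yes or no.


gen 0: Z_0=1, draws=[3], offspring=[1], Z_1=1
gen 1: Z_1=1, draws=[4], offspring=[1], Z_2=1
gen 2: Z_2=1, draws=[4], offspring=[1], Z_3=1
gen 3: Z_3=1, draws=[4], offspring=[1], Z_4=1
gen 4: Z_4=1, draws=[1], offspring=[1], Z_5=1
gen 5: Z_5=1, draws=[3], offspring=[1], Z_6=1
gen 6: Z_6=1, draws=[6], offspring=[2], Z_7=2

no


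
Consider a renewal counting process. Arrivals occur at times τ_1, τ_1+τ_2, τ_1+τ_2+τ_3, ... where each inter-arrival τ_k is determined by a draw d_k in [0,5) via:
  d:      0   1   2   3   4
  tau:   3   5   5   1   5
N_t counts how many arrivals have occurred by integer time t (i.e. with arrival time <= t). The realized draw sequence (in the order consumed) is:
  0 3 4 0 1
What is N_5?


2

draw d_1=0: τ_1=3, arrival time A_1=3
draw d_2=3: τ_2=1, arrival time A_2=4
draw d_3=4: τ_3=5, arrival time A_3=9
draw d_4=0: τ_4=3, arrival time A_4=12
draw d_5=1: τ_5=5, arrival time A_5=17
N_t over t=0..5: 0:0 1:0 2:0 3:1 4:2 5:2


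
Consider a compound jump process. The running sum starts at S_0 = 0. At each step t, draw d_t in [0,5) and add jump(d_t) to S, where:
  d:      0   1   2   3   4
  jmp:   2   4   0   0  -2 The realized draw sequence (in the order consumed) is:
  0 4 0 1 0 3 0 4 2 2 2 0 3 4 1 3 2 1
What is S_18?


t=0: S=0, d=0, jump=2, S_1=2
t=1: S=2, d=4, jump=-2, S_2=0
t=2: S=0, d=0, jump=2, S_3=2
t=3: S=2, d=1, jump=4, S_4=6
t=4: S=6, d=0, jump=2, S_5=8
t=5: S=8, d=3, jump=0, S_6=8
t=6: S=8, d=0, jump=2, S_7=10
t=7: S=10, d=4, jump=-2, S_8=8
t=8: S=8, d=2, jump=0, S_9=8
t=9: S=8, d=2, jump=0, S_10=8
t=10: S=8, d=2, jump=0, S_11=8
t=11: S=8, d=0, jump=2, S_12=10
t=12: S=10, d=3, jump=0, S_13=10
t=13: S=10, d=4, jump=-2, S_14=8
t=14: S=8, d=1, jump=4, S_15=12
t=15: S=12, d=3, jump=0, S_16=12
t=16: S=12, d=2, jump=0, S_17=12
t=17: S=12, d=1, jump=4, S_18=16

16


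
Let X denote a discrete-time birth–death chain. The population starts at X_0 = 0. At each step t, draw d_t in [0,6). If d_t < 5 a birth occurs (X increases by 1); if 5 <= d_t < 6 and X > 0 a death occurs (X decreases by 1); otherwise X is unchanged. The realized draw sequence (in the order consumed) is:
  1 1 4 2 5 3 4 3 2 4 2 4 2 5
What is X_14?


10

t=0: X=0, d=1 → birth, X_1=1
t=1: X=1, d=1 → birth, X_2=2
t=2: X=2, d=4 → birth, X_3=3
t=3: X=3, d=2 → birth, X_4=4
t=4: X=4, d=5 → death, X_5=3
t=5: X=3, d=3 → birth, X_6=4
t=6: X=4, d=4 → birth, X_7=5
t=7: X=5, d=3 → birth, X_8=6
t=8: X=6, d=2 → birth, X_9=7
t=9: X=7, d=4 → birth, X_10=8
t=10: X=8, d=2 → birth, X_11=9
t=11: X=9, d=4 → birth, X_12=10
t=12: X=10, d=2 → birth, X_13=11
t=13: X=11, d=5 → death, X_14=10


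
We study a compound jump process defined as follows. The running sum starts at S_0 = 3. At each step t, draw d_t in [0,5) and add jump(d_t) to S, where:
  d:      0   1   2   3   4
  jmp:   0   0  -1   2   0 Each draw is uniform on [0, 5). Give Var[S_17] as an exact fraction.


408/25

Outcome values over d=0..4: [0, 0, -1, 2, 0]
Σy = 1, Σy² = 5, M = 5
μ = 1/5 = 1/5,  σ² = 5/5 − (1/5)² = 24/25
Independent increments: Var[S_17] = 17·σ² = 17·(24/25) = 408/25


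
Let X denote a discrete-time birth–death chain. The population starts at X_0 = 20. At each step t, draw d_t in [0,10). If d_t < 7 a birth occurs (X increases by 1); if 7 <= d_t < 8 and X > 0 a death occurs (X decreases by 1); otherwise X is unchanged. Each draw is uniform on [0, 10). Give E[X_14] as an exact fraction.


X can drop by at most 1 per step and X_0 = 20 > T = 14, so X_t >= 20 − t >= 6 > 0 for every t <= 14: the floor at 0 (the 'and X > 0' condition) never binds. Hence X_14 = X_0 + Σ_{t<14} Y_t with i.i.d. increments Y_t = y(d_t) ∈ {+1, −1, 0}.
Outcome values over d=0..9: [1, 1, 1, 1, 1, 1, 1, -1, 0, 0]
Σy = 6, Σy² = 8, M = 10
μ = 6/10 = 3/5,  σ² = 8/10 − (3/5)² = 11/25
E[X_14] = 20 + 14·(3/5) = 142/5

142/5


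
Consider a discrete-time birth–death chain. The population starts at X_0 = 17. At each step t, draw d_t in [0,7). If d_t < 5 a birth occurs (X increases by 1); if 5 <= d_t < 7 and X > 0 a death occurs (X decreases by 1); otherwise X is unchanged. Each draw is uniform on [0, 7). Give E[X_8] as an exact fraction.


143/7

X can drop by at most 1 per step and X_0 = 17 > T = 8, so X_t >= 17 − t >= 9 > 0 for every t <= 8: the floor at 0 (the 'and X > 0' condition) never binds. Hence X_8 = X_0 + Σ_{t<8} Y_t with i.i.d. increments Y_t = y(d_t) ∈ {+1, −1, 0}.
Outcome values over d=0..6: [1, 1, 1, 1, 1, -1, -1]
Σy = 3, Σy² = 7, M = 7
μ = 3/7 = 3/7,  σ² = 7/7 − (3/7)² = 40/49
E[X_8] = 17 + 8·(3/7) = 143/7


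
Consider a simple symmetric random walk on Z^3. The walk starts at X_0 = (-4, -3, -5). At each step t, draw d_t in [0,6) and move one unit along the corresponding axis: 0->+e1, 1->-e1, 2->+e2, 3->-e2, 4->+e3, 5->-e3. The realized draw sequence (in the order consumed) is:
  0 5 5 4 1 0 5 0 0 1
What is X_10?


t=0: X=(-4, -3, -5), d=0 → +e1, X_1=(-3, -3, -5)
t=1: X=(-3, -3, -5), d=5 → -e3, X_2=(-3, -3, -6)
t=2: X=(-3, -3, -6), d=5 → -e3, X_3=(-3, -3, -7)
t=3: X=(-3, -3, -7), d=4 → +e3, X_4=(-3, -3, -6)
t=4: X=(-3, -3, -6), d=1 → -e1, X_5=(-4, -3, -6)
t=5: X=(-4, -3, -6), d=0 → +e1, X_6=(-3, -3, -6)
t=6: X=(-3, -3, -6), d=5 → -e3, X_7=(-3, -3, -7)
t=7: X=(-3, -3, -7), d=0 → +e1, X_8=(-2, -3, -7)
t=8: X=(-2, -3, -7), d=0 → +e1, X_9=(-1, -3, -7)
t=9: X=(-1, -3, -7), d=1 → -e1, X_10=(-2, -3, -7)

(-2, -3, -7)


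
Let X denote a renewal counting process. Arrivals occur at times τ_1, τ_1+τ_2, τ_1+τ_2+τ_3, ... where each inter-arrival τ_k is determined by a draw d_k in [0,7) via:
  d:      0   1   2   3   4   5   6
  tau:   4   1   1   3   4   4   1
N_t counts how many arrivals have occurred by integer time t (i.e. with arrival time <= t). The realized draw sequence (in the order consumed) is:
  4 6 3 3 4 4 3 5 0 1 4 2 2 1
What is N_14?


4

draw d_1=4: τ_1=4, arrival time A_1=4
draw d_2=6: τ_2=1, arrival time A_2=5
draw d_3=3: τ_3=3, arrival time A_3=8
draw d_4=3: τ_4=3, arrival time A_4=11
draw d_5=4: τ_5=4, arrival time A_5=15
draw d_6=4: τ_6=4, arrival time A_6=19
draw d_7=3: τ_7=3, arrival time A_7=22
draw d_8=5: τ_8=4, arrival time A_8=26
draw d_9=0: τ_9=4, arrival time A_9=30
draw d_10=1: τ_10=1, arrival time A_10=31
draw d_11=4: τ_11=4, arrival time A_11=35
draw d_12=2: τ_12=1, arrival time A_12=36
draw d_13=2: τ_13=1, arrival time A_13=37
draw d_14=1: τ_14=1, arrival time A_14=38
N_t over t=0..14: 0:0 1:0 2:0 3:0 4:1 5:2 6:2 7:2 8:3 9:3 10:3 11:4 12:4 13:4 14:4


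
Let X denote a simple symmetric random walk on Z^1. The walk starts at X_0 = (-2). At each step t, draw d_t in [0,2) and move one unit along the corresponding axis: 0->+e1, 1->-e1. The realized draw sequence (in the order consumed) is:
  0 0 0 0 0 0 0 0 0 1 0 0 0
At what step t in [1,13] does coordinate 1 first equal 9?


13

t=0: X=(-2), d=0 → +e1, X_1=(-1)
t=1: X=(-1), d=0 → +e1, X_2=(0)
t=2: X=(0), d=0 → +e1, X_3=(1)
t=3: X=(1), d=0 → +e1, X_4=(2)
t=4: X=(2), d=0 → +e1, X_5=(3)
t=5: X=(3), d=0 → +e1, X_6=(4)
t=6: X=(4), d=0 → +e1, X_7=(5)
t=7: X=(5), d=0 → +e1, X_8=(6)
t=8: X=(6), d=0 → +e1, X_9=(7)
t=9: X=(7), d=1 → -e1, X_10=(6)
t=10: X=(6), d=0 → +e1, X_11=(7)
t=11: X=(7), d=0 → +e1, X_12=(8)
t=12: X=(8), d=0 → +e1, X_13=(9)


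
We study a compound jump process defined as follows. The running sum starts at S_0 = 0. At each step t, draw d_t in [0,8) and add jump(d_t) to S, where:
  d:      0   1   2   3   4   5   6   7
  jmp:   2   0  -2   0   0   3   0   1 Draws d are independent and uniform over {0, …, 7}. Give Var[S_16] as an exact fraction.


32

Outcome values over d=0..7: [2, 0, -2, 0, 0, 3, 0, 1]
Σy = 4, Σy² = 18, M = 8
μ = 4/8 = 1/2,  σ² = 18/8 − (1/2)² = 2
Independent increments: Var[S_16] = 16·σ² = 16·(2) = 32


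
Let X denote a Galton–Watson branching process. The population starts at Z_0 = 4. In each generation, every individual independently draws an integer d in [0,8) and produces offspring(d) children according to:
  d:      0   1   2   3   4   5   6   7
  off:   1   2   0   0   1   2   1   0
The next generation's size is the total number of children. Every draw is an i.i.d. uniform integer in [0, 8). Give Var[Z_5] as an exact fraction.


1494572079/268435456

Outcome values over d=0..7: [1, 2, 0, 0, 1, 2, 1, 0]
Σy = 7, Σy² = 11, M = 8
μ = 7/8 = 7/8,  σ² = 11/8 − (7/8)² = 39/64
V_0 = 0, E_0 = 4
V_1 = 39/64·E_0 + (7/8)²·V_0 = 39/16;  E_1 = 7/2
V_2 = 39/64·E_1 + (7/8)²·V_1 = 4095/1024;  E_2 = 49/16
V_3 = 39/64·E_2 + (7/8)²·V_2 = 322959/65536;  E_3 = 343/128
V_4 = 39/64·E_3 + (7/8)²·V_3 = 22674015/4194304;  E_4 = 2401/1024
V_5 = 39/64·E_4 + (7/8)²·V_4 = 1494572079/268435456;  E_5 = 16807/8192


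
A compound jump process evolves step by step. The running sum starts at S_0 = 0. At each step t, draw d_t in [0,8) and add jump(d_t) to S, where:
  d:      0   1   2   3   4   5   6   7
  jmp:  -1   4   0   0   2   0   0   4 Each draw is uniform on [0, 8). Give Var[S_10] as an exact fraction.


1075/32

Outcome values over d=0..7: [-1, 4, 0, 0, 2, 0, 0, 4]
Σy = 9, Σy² = 37, M = 8
μ = 9/8 = 9/8,  σ² = 37/8 − (9/8)² = 215/64
Independent increments: Var[S_10] = 10·σ² = 10·(215/64) = 1075/32


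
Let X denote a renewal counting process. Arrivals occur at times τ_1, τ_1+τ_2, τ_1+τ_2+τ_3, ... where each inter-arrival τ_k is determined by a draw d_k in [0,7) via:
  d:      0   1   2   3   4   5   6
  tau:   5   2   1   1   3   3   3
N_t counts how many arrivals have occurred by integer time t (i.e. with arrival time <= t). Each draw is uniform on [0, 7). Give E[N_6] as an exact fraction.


Inter-arrival values over d=0..6: [5, 2, 1, 1, 3, 3, 3]
Each d has probability 1/7, so the pmf of τ is: f(1) = 2/7, f(2) = 1/7, f(3) = 3/7, f(5) = 1/7
Renewal equation for m(n) = E[N_n]: condition on τ_1 = k (if k <= n, one arrival plus a fresh copy on the remaining n−k steps): m(n) = F(n) + Σ_{k<=n} f(k)·m(n−k), where F(n) = P(τ <= n) and m(0) = 0
m(1) = F(1) = 2/7
m(2) = F(2) + f(1)·m(1) = 3/7 + 2/7·2/7 = 25/49
m(3) = F(3) + f(1)·m(2) + f(2)·m(1) = 6/7 + 2/7·25/49 + 1/7·2/7 = 358/343
m(4) = F(4) + f(1)·m(3) + f(2)·m(2) + f(3)·m(1) = 6/7 + 2/7·358/343 + 1/7·25/49 + 3/7·2/7 = 3243/2401
m(5) = F(5) + f(1)·m(4) + f(2)·m(3) + f(3)·m(2) = 1 + 2/7·3243/2401 + 1/7·358/343 + 3/7·25/49 = 29474/16807
m(6) = F(6) + f(1)·m(5) + f(2)·m(4) + f(3)·m(3) + f(5)·m(1) = 1 + 2/7·29474/16807 + 1/7·3243/2401 + 3/7·358/343 + 1/7·2/7 = 256726/117649
E[N_6] = m(6) = 256726/117649

256726/117649


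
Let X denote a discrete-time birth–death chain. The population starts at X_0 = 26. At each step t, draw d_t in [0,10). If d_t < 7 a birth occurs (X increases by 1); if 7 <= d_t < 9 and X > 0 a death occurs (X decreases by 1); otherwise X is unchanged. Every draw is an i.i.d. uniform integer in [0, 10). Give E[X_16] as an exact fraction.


34

X can drop by at most 1 per step and X_0 = 26 > T = 16, so X_t >= 26 − t >= 10 > 0 for every t <= 16: the floor at 0 (the 'and X > 0' condition) never binds. Hence X_16 = X_0 + Σ_{t<16} Y_t with i.i.d. increments Y_t = y(d_t) ∈ {+1, −1, 0}.
Outcome values over d=0..9: [1, 1, 1, 1, 1, 1, 1, -1, -1, 0]
Σy = 5, Σy² = 9, M = 10
μ = 5/10 = 1/2,  σ² = 9/10 − (1/2)² = 13/20
E[X_16] = 26 + 16·(1/2) = 34


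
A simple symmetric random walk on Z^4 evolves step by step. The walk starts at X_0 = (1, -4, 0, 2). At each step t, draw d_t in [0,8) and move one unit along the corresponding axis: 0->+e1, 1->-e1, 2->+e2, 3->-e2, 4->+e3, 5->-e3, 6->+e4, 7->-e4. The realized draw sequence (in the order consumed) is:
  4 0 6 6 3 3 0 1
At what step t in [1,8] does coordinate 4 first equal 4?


t=0: X=(1, -4, 0, 2), d=4 → +e3, X_1=(1, -4, 1, 2)
t=1: X=(1, -4, 1, 2), d=0 → +e1, X_2=(2, -4, 1, 2)
t=2: X=(2, -4, 1, 2), d=6 → +e4, X_3=(2, -4, 1, 3)
t=3: X=(2, -4, 1, 3), d=6 → +e4, X_4=(2, -4, 1, 4)
t=4: X=(2, -4, 1, 4), d=3 → -e2, X_5=(2, -5, 1, 4)
t=5: X=(2, -5, 1, 4), d=3 → -e2, X_6=(2, -6, 1, 4)
t=6: X=(2, -6, 1, 4), d=0 → +e1, X_7=(3, -6, 1, 4)
t=7: X=(3, -6, 1, 4), d=1 → -e1, X_8=(2, -6, 1, 4)

4


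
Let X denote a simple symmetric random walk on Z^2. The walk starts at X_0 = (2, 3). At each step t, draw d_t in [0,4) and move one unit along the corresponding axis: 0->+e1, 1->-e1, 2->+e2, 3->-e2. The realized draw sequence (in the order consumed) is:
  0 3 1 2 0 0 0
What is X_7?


(5, 3)

t=0: X=(2, 3), d=0 → +e1, X_1=(3, 3)
t=1: X=(3, 3), d=3 → -e2, X_2=(3, 2)
t=2: X=(3, 2), d=1 → -e1, X_3=(2, 2)
t=3: X=(2, 2), d=2 → +e2, X_4=(2, 3)
t=4: X=(2, 3), d=0 → +e1, X_5=(3, 3)
t=5: X=(3, 3), d=0 → +e1, X_6=(4, 3)
t=6: X=(4, 3), d=0 → +e1, X_7=(5, 3)


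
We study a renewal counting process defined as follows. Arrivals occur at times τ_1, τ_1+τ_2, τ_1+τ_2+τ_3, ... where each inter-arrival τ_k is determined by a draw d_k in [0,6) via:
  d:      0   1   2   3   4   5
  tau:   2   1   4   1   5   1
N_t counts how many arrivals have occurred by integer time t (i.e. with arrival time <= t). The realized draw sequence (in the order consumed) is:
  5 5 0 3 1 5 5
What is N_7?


draw d_1=5: τ_1=1, arrival time A_1=1
draw d_2=5: τ_2=1, arrival time A_2=2
draw d_3=0: τ_3=2, arrival time A_3=4
draw d_4=3: τ_4=1, arrival time A_4=5
draw d_5=1: τ_5=1, arrival time A_5=6
draw d_6=5: τ_6=1, arrival time A_6=7
draw d_7=5: τ_7=1, arrival time A_7=8
N_t over t=0..7: 0:0 1:1 2:2 3:2 4:3 5:4 6:5 7:6

6


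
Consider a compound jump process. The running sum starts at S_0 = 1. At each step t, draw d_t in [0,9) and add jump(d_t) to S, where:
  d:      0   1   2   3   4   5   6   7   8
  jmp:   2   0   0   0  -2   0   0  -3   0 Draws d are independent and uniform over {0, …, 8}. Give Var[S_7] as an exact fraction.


112/9

Outcome values over d=0..8: [2, 0, 0, 0, -2, 0, 0, -3, 0]
Σy = -3, Σy² = 17, M = 9
μ = -3/9 = -1/3,  σ² = 17/9 − (-1/3)² = 16/9
Independent increments: Var[S_7] = 7·σ² = 7·(16/9) = 112/9


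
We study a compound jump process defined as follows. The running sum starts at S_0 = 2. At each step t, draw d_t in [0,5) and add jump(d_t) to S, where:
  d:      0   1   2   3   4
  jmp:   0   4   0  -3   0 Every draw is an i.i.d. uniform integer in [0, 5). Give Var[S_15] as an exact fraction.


372/5

Outcome values over d=0..4: [0, 4, 0, -3, 0]
Σy = 1, Σy² = 25, M = 5
μ = 1/5 = 1/5,  σ² = 25/5 − (1/5)² = 124/25
Independent increments: Var[S_15] = 15·σ² = 15·(124/25) = 372/5


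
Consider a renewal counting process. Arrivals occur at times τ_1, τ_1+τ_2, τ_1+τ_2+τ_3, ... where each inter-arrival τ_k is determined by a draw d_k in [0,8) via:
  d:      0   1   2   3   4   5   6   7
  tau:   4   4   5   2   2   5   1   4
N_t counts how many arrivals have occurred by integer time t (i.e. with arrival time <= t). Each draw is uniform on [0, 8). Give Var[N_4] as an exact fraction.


Inter-arrival values over d=0..7: [4, 4, 5, 2, 2, 5, 1, 4]
Each d has probability 1/8, so the pmf of τ is: f(1) = 1/8, f(2) = 1/4, f(4) = 3/8, f(5) = 1/4
Let p_n(j) = P(N_n = j), with p_0 = [1]. Condition on τ_1: p_n(0) = P(τ > n), and for j >= 1, p_n(j) = Σ_{k<=n} f(k)·p_{n−k}(j−1)
p_1 = [7/8, 1/8]  (j = 0..1)
p_2 = [5/8, 23/64, 1/64]  (j = 0..2)
p_3 = [5/8, 19/64, 39/512, 1/512]  (j = 0..3)
p_4 = [1/4, 39/64, 65/512, 55/4096, 1/4096]  (j = 0..4)
E[N_4] = Σ j·p_4(j) = 3705/4096;  E[N_4²] = Σ j²·p_4(j) = 5087/4096
Var[N_4] = 5087/4096 − (3705/4096)² = 7109327/16777216

7109327/16777216


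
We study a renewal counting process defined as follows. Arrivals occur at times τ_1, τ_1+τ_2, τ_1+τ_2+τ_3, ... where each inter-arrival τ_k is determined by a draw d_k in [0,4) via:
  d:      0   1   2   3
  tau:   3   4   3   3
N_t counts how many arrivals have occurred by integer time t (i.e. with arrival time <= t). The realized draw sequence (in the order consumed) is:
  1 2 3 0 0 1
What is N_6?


draw d_1=1: τ_1=4, arrival time A_1=4
draw d_2=2: τ_2=3, arrival time A_2=7
draw d_3=3: τ_3=3, arrival time A_3=10
draw d_4=0: τ_4=3, arrival time A_4=13
draw d_5=0: τ_5=3, arrival time A_5=16
draw d_6=1: τ_6=4, arrival time A_6=20
N_t over t=0..6: 0:0 1:0 2:0 3:0 4:1 5:1 6:1

1


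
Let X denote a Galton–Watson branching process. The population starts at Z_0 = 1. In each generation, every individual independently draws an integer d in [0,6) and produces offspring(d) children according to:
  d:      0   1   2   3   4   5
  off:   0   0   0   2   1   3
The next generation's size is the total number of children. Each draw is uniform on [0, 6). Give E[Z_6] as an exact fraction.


1

Outcome values over d=0..5: [0, 0, 0, 2, 1, 3]
Σy = 6, Σy² = 14, M = 6
μ = 6/6 = 1,  σ² = 14/6 − (1)² = 4/3
E[Z_0] = 1
E[Z_1] = 1·E[Z_0] = 1
E[Z_2] = 1·E[Z_1] = 1
E[Z_3] = 1·E[Z_2] = 1
E[Z_4] = 1·E[Z_3] = 1
E[Z_5] = 1·E[Z_4] = 1
E[Z_6] = 1·E[Z_5] = 1


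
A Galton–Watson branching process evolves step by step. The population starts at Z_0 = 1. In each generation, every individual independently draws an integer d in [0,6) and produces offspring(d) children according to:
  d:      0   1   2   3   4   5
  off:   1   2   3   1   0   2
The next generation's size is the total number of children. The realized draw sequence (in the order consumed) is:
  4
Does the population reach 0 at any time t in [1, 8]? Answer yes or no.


yes

gen 0: Z_0=1, draws=[4], offspring=[0], Z_1=0
gen 1: Z_1=0, draws=[], offspring=[], Z_2=0
gen 2: Z_2=0, draws=[], offspring=[], Z_3=0
gen 3: Z_3=0, draws=[], offspring=[], Z_4=0
gen 4: Z_4=0, draws=[], offspring=[], Z_5=0
gen 5: Z_5=0, draws=[], offspring=[], Z_6=0
gen 6: Z_6=0, draws=[], offspring=[], Z_7=0
gen 7: Z_7=0, draws=[], offspring=[], Z_8=0


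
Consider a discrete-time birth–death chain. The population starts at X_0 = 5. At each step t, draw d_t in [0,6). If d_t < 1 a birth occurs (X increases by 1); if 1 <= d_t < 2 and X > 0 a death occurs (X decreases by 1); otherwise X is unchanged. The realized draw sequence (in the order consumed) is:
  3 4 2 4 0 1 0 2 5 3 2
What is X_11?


6

t=0: X=5, d=3 → hold, X_1=5
t=1: X=5, d=4 → hold, X_2=5
t=2: X=5, d=2 → hold, X_3=5
t=3: X=5, d=4 → hold, X_4=5
t=4: X=5, d=0 → birth, X_5=6
t=5: X=6, d=1 → death, X_6=5
t=6: X=5, d=0 → birth, X_7=6
t=7: X=6, d=2 → hold, X_8=6
t=8: X=6, d=5 → hold, X_9=6
t=9: X=6, d=3 → hold, X_10=6
t=10: X=6, d=2 → hold, X_11=6


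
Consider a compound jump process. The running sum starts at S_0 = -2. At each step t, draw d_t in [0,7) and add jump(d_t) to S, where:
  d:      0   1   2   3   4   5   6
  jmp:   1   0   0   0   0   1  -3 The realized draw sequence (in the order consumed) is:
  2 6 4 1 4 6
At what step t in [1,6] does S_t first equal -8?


t=0: S=-2, d=2, jump=0, S_1=-2
t=1: S=-2, d=6, jump=-3, S_2=-5
t=2: S=-5, d=4, jump=0, S_3=-5
t=3: S=-5, d=1, jump=0, S_4=-5
t=4: S=-5, d=4, jump=0, S_5=-5
t=5: S=-5, d=6, jump=-3, S_6=-8

6


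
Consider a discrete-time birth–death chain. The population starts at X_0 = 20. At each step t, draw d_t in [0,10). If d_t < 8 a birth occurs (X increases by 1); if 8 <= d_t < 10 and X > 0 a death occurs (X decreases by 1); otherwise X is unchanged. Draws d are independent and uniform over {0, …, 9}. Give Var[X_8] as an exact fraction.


X can drop by at most 1 per step and X_0 = 20 > T = 8, so X_t >= 20 − t >= 12 > 0 for every t <= 8: the floor at 0 (the 'and X > 0' condition) never binds. Hence X_8 = X_0 + Σ_{t<8} Y_t with i.i.d. increments Y_t = y(d_t) ∈ {+1, −1, 0}.
Outcome values over d=0..9: [1, 1, 1, 1, 1, 1, 1, 1, -1, -1]
Σy = 6, Σy² = 10, M = 10
μ = 6/10 = 3/5,  σ² = 10/10 − (3/5)² = 16/25
Independent increments: Var[X_8] = 8·σ² = 8·(16/25) = 128/25

128/25


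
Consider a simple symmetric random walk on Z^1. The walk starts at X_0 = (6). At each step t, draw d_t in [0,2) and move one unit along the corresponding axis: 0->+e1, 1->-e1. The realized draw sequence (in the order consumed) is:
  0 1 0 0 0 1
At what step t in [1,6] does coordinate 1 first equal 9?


5

t=0: X=(6), d=0 → +e1, X_1=(7)
t=1: X=(7), d=1 → -e1, X_2=(6)
t=2: X=(6), d=0 → +e1, X_3=(7)
t=3: X=(7), d=0 → +e1, X_4=(8)
t=4: X=(8), d=0 → +e1, X_5=(9)
t=5: X=(9), d=1 → -e1, X_6=(8)


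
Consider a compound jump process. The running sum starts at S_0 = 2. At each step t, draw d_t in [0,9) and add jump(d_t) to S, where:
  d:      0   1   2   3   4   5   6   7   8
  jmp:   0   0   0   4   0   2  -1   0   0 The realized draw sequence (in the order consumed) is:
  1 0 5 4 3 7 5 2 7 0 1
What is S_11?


10

t=0: S=2, d=1, jump=0, S_1=2
t=1: S=2, d=0, jump=0, S_2=2
t=2: S=2, d=5, jump=2, S_3=4
t=3: S=4, d=4, jump=0, S_4=4
t=4: S=4, d=3, jump=4, S_5=8
t=5: S=8, d=7, jump=0, S_6=8
t=6: S=8, d=5, jump=2, S_7=10
t=7: S=10, d=2, jump=0, S_8=10
t=8: S=10, d=7, jump=0, S_9=10
t=9: S=10, d=0, jump=0, S_10=10
t=10: S=10, d=1, jump=0, S_11=10


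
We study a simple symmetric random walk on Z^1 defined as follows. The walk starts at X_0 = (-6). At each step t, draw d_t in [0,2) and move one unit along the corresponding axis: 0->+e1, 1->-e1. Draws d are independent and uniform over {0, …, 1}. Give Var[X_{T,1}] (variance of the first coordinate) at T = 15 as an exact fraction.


15

Outcome values over d=0..1: [1, -1]
Σy = 0, Σy² = 2, M = 2
μ = 0/2 = 0,  σ² = 2/2 − (0)² = 1
Independent increments: Var[X_15] = 15·σ² = 15·(1) = 15


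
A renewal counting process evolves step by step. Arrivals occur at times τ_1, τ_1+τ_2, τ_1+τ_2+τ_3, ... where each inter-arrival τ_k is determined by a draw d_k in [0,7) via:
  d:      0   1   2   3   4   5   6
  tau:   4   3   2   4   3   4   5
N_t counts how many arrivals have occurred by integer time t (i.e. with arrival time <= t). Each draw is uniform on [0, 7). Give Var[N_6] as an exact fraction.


Inter-arrival values over d=0..6: [4, 3, 2, 4, 3, 4, 5]
Each d has probability 1/7, so the pmf of τ is: f(2) = 1/7, f(3) = 2/7, f(4) = 3/7, f(5) = 1/7
Let p_n(j) = P(N_n = j), with p_0 = [1]. Condition on τ_1: p_n(0) = P(τ > n), and for j >= 1, p_n(j) = Σ_{k<=n} f(k)·p_{n−k}(j−1)
p_1 = [1]  (j = 0)
p_2 = [6/7, 1/7]  (j = 0..1)
p_3 = [4/7, 3/7]  (j = 0..1)
p_4 = [1/7, 41/49, 1/49]  (j = 0..2)
p_5 = [0, 44/49, 5/49]  (j = 0..2)
p_6 = [0, 34/49, 104/343, 1/343]  (j = 0..3)
E[N_6] = Σ j·p_6(j) = 449/343;  E[N_6²] = Σ j²·p_6(j) = 663/343
Var[N_6] = 663/343 − (449/343)² = 25808/117649

25808/117649


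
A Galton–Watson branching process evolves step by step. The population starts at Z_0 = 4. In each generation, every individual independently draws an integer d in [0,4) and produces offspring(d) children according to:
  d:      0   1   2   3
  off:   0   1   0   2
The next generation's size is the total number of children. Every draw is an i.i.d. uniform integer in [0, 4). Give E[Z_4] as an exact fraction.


81/64

Outcome values over d=0..3: [0, 1, 0, 2]
Σy = 3, Σy² = 5, M = 4
μ = 3/4 = 3/4,  σ² = 5/4 − (3/4)² = 11/16
E[Z_0] = 4
E[Z_1] = 3/4·E[Z_0] = 3
E[Z_2] = 3/4·E[Z_1] = 9/4
E[Z_3] = 3/4·E[Z_2] = 27/16
E[Z_4] = 3/4·E[Z_3] = 81/64


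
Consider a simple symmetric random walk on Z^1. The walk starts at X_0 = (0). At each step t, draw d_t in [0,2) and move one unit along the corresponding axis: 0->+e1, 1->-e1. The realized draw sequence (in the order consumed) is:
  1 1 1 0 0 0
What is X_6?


(0)

t=0: X=(0), d=1 → -e1, X_1=(-1)
t=1: X=(-1), d=1 → -e1, X_2=(-2)
t=2: X=(-2), d=1 → -e1, X_3=(-3)
t=3: X=(-3), d=0 → +e1, X_4=(-2)
t=4: X=(-2), d=0 → +e1, X_5=(-1)
t=5: X=(-1), d=0 → +e1, X_6=(0)


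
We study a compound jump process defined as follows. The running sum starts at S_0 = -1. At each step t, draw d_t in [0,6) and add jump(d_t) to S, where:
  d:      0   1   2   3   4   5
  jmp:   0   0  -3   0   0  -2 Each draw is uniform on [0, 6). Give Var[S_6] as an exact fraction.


53/6

Outcome values over d=0..5: [0, 0, -3, 0, 0, -2]
Σy = -5, Σy² = 13, M = 6
μ = -5/6 = -5/6,  σ² = 13/6 − (-5/6)² = 53/36
Independent increments: Var[S_6] = 6·σ² = 6·(53/36) = 53/6


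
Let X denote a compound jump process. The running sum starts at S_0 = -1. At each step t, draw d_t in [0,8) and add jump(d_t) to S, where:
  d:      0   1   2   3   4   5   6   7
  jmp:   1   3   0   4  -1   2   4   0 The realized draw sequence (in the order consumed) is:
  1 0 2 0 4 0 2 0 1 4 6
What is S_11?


t=0: S=-1, d=1, jump=3, S_1=2
t=1: S=2, d=0, jump=1, S_2=3
t=2: S=3, d=2, jump=0, S_3=3
t=3: S=3, d=0, jump=1, S_4=4
t=4: S=4, d=4, jump=-1, S_5=3
t=5: S=3, d=0, jump=1, S_6=4
t=6: S=4, d=2, jump=0, S_7=4
t=7: S=4, d=0, jump=1, S_8=5
t=8: S=5, d=1, jump=3, S_9=8
t=9: S=8, d=4, jump=-1, S_10=7
t=10: S=7, d=6, jump=4, S_11=11

11


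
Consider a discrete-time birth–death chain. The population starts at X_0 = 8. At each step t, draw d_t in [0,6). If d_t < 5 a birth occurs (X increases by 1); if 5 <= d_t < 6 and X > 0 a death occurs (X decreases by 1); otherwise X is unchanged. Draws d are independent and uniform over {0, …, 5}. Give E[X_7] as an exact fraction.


X can drop by at most 1 per step and X_0 = 8 > T = 7, so X_t >= 8 − t >= 1 > 0 for every t <= 7: the floor at 0 (the 'and X > 0' condition) never binds. Hence X_7 = X_0 + Σ_{t<7} Y_t with i.i.d. increments Y_t = y(d_t) ∈ {+1, −1, 0}.
Outcome values over d=0..5: [1, 1, 1, 1, 1, -1]
Σy = 4, Σy² = 6, M = 6
μ = 4/6 = 2/3,  σ² = 6/6 − (2/3)² = 5/9
E[X_7] = 8 + 7·(2/3) = 38/3

38/3


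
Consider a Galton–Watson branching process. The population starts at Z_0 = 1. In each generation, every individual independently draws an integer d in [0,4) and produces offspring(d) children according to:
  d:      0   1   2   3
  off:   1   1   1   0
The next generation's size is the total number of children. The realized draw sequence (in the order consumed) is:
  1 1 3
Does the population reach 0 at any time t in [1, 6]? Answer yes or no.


yes

gen 0: Z_0=1, draws=[1], offspring=[1], Z_1=1
gen 1: Z_1=1, draws=[1], offspring=[1], Z_2=1
gen 2: Z_2=1, draws=[3], offspring=[0], Z_3=0
gen 3: Z_3=0, draws=[], offspring=[], Z_4=0
gen 4: Z_4=0, draws=[], offspring=[], Z_5=0
gen 5: Z_5=0, draws=[], offspring=[], Z_6=0


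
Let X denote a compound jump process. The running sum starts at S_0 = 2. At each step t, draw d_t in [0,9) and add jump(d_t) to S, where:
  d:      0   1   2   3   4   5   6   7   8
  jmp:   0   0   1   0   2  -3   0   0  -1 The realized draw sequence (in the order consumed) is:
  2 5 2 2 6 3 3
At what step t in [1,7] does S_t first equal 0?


2

t=0: S=2, d=2, jump=1, S_1=3
t=1: S=3, d=5, jump=-3, S_2=0
t=2: S=0, d=2, jump=1, S_3=1
t=3: S=1, d=2, jump=1, S_4=2
t=4: S=2, d=6, jump=0, S_5=2
t=5: S=2, d=3, jump=0, S_6=2
t=6: S=2, d=3, jump=0, S_7=2


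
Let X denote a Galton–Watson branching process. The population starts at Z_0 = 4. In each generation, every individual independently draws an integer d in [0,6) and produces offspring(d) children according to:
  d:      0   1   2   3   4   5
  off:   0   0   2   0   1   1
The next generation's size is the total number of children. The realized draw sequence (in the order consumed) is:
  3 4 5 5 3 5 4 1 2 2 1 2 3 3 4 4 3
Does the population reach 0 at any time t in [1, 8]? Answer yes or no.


gen 0: Z_0=4, draws=[3, 4, 5, 5], offspring=[0, 1, 1, 1], Z_1=3
gen 1: Z_1=3, draws=[3, 5, 4], offspring=[0, 1, 1], Z_2=2
gen 2: Z_2=2, draws=[1, 2], offspring=[0, 2], Z_3=2
gen 3: Z_3=2, draws=[2, 1], offspring=[2, 0], Z_4=2
gen 4: Z_4=2, draws=[2, 3], offspring=[2, 0], Z_5=2
gen 5: Z_5=2, draws=[3, 4], offspring=[0, 1], Z_6=1
gen 6: Z_6=1, draws=[4], offspring=[1], Z_7=1
gen 7: Z_7=1, draws=[3], offspring=[0], Z_8=0

yes


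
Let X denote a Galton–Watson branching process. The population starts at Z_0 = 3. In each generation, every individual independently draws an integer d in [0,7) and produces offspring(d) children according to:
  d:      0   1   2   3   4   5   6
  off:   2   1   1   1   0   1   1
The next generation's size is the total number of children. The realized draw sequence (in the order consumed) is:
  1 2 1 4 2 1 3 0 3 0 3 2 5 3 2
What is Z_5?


gen 0: Z_0=3, draws=[1, 2, 1], offspring=[1, 1, 1], Z_1=3
gen 1: Z_1=3, draws=[4, 2, 1], offspring=[0, 1, 1], Z_2=2
gen 2: Z_2=2, draws=[3, 0], offspring=[1, 2], Z_3=3
gen 3: Z_3=3, draws=[3, 0, 3], offspring=[1, 2, 1], Z_4=4
gen 4: Z_4=4, draws=[2, 5, 3, 2], offspring=[1, 1, 1, 1], Z_5=4

4


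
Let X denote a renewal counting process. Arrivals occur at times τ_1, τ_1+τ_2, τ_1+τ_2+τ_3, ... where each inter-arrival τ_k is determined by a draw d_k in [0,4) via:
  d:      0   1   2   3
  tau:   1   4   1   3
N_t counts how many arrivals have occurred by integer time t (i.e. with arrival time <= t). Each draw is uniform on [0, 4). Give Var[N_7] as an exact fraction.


Inter-arrival values over d=0..3: [1, 4, 1, 3]
Each d has probability 1/4, so the pmf of τ is: f(1) = 1/2, f(3) = 1/4, f(4) = 1/4
Let p_n(j) = P(N_n = j), with p_0 = [1]. Condition on τ_1: p_n(0) = P(τ > n), and for j >= 1, p_n(j) = Σ_{k<=n} f(k)·p_{n−k}(j−1)
p_1 = [1/2, 1/2]  (j = 0..1)
p_2 = [1/2, 1/4, 1/4]  (j = 0..2)
p_3 = [1/4, 1/2, 1/8, 1/8]  (j = 0..3)
p_4 = [0, 1/2, 3/8, 1/16, 1/16]  (j = 0..4)
p_5 = [0, 1/4, 7/16, 1/4, 1/32, 1/32]  (j = 0..5)
p_6 = [0, 3/16, 5/16, 5/16, 5/32, 1/64, 1/64]  (j = 0..6)
p_7 = [0, 1/16, 11/32, 9/32, 13/64, 3/32, 1/128, 1/128]  (j = 0..7)
E[N_7] = Σ j·p_7(j) = 381/128;  E[N_7²] = Σ j²·p_7(j) = 1309/128
Var[N_7] = 1309/128 − (381/128)² = 22391/16384

22391/16384


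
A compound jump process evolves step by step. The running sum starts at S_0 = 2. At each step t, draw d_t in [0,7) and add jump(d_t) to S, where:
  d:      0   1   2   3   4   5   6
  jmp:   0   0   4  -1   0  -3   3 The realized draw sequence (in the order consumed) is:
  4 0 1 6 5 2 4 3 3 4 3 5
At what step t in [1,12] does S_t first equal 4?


9

t=0: S=2, d=4, jump=0, S_1=2
t=1: S=2, d=0, jump=0, S_2=2
t=2: S=2, d=1, jump=0, S_3=2
t=3: S=2, d=6, jump=3, S_4=5
t=4: S=5, d=5, jump=-3, S_5=2
t=5: S=2, d=2, jump=4, S_6=6
t=6: S=6, d=4, jump=0, S_7=6
t=7: S=6, d=3, jump=-1, S_8=5
t=8: S=5, d=3, jump=-1, S_9=4
t=9: S=4, d=4, jump=0, S_10=4
t=10: S=4, d=3, jump=-1, S_11=3
t=11: S=3, d=5, jump=-3, S_12=0


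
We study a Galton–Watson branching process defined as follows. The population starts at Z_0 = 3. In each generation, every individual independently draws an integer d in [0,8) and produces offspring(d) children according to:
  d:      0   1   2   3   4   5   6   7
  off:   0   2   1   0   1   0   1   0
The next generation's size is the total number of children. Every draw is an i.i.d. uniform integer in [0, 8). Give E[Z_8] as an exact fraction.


1171875/16777216

Outcome values over d=0..7: [0, 2, 1, 0, 1, 0, 1, 0]
Σy = 5, Σy² = 7, M = 8
μ = 5/8 = 5/8,  σ² = 7/8 − (5/8)² = 31/64
E[Z_0] = 3
E[Z_1] = 5/8·E[Z_0] = 15/8
E[Z_2] = 5/8·E[Z_1] = 75/64
E[Z_3] = 5/8·E[Z_2] = 375/512
E[Z_4] = 5/8·E[Z_3] = 1875/4096
E[Z_5] = 5/8·E[Z_4] = 9375/32768
E[Z_6] = 5/8·E[Z_5] = 46875/262144
E[Z_7] = 5/8·E[Z_6] = 234375/2097152
E[Z_8] = 5/8·E[Z_7] = 1171875/16777216


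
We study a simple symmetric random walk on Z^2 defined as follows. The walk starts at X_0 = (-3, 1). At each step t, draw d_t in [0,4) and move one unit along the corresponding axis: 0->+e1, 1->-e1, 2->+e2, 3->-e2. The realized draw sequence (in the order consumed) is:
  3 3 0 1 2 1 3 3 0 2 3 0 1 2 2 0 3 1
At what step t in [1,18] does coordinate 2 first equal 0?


1

t=0: X=(-3, 1), d=3 → -e2, X_1=(-3, 0)
t=1: X=(-3, 0), d=3 → -e2, X_2=(-3, -1)
t=2: X=(-3, -1), d=0 → +e1, X_3=(-2, -1)
t=3: X=(-2, -1), d=1 → -e1, X_4=(-3, -1)
t=4: X=(-3, -1), d=2 → +e2, X_5=(-3, 0)
t=5: X=(-3, 0), d=1 → -e1, X_6=(-4, 0)
t=6: X=(-4, 0), d=3 → -e2, X_7=(-4, -1)
t=7: X=(-4, -1), d=3 → -e2, X_8=(-4, -2)
t=8: X=(-4, -2), d=0 → +e1, X_9=(-3, -2)
t=9: X=(-3, -2), d=2 → +e2, X_10=(-3, -1)
t=10: X=(-3, -1), d=3 → -e2, X_11=(-3, -2)
t=11: X=(-3, -2), d=0 → +e1, X_12=(-2, -2)
t=12: X=(-2, -2), d=1 → -e1, X_13=(-3, -2)
t=13: X=(-3, -2), d=2 → +e2, X_14=(-3, -1)
t=14: X=(-3, -1), d=2 → +e2, X_15=(-3, 0)
t=15: X=(-3, 0), d=0 → +e1, X_16=(-2, 0)
t=16: X=(-2, 0), d=3 → -e2, X_17=(-2, -1)
t=17: X=(-2, -1), d=1 → -e1, X_18=(-3, -1)


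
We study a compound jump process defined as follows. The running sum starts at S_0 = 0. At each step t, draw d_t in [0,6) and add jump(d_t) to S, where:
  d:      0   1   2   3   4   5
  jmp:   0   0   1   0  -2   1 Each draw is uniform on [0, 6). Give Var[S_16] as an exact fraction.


16

Outcome values over d=0..5: [0, 0, 1, 0, -2, 1]
Σy = 0, Σy² = 6, M = 6
μ = 0/6 = 0,  σ² = 6/6 − (0)² = 1
Independent increments: Var[S_16] = 16·σ² = 16·(1) = 16


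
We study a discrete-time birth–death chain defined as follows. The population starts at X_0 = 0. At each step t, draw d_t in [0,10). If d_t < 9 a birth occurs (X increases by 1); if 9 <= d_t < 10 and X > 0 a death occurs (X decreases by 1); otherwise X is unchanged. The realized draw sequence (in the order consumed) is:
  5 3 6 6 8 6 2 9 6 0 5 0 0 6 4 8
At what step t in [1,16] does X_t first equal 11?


t=0: X=0, d=5 → birth, X_1=1
t=1: X=1, d=3 → birth, X_2=2
t=2: X=2, d=6 → birth, X_3=3
t=3: X=3, d=6 → birth, X_4=4
t=4: X=4, d=8 → birth, X_5=5
t=5: X=5, d=6 → birth, X_6=6
t=6: X=6, d=2 → birth, X_7=7
t=7: X=7, d=9 → death, X_8=6
t=8: X=6, d=6 → birth, X_9=7
t=9: X=7, d=0 → birth, X_10=8
t=10: X=8, d=5 → birth, X_11=9
t=11: X=9, d=0 → birth, X_12=10
t=12: X=10, d=0 → birth, X_13=11
t=13: X=11, d=6 → birth, X_14=12
t=14: X=12, d=4 → birth, X_15=13
t=15: X=13, d=8 → birth, X_16=14

13


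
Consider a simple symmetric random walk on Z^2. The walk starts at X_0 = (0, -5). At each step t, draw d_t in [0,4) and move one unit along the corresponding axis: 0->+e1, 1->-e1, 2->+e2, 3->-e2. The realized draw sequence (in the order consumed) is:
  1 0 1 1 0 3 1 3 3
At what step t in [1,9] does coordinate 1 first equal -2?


t=0: X=(0, -5), d=1 → -e1, X_1=(-1, -5)
t=1: X=(-1, -5), d=0 → +e1, X_2=(0, -5)
t=2: X=(0, -5), d=1 → -e1, X_3=(-1, -5)
t=3: X=(-1, -5), d=1 → -e1, X_4=(-2, -5)
t=4: X=(-2, -5), d=0 → +e1, X_5=(-1, -5)
t=5: X=(-1, -5), d=3 → -e2, X_6=(-1, -6)
t=6: X=(-1, -6), d=1 → -e1, X_7=(-2, -6)
t=7: X=(-2, -6), d=3 → -e2, X_8=(-2, -7)
t=8: X=(-2, -7), d=3 → -e2, X_9=(-2, -8)

4


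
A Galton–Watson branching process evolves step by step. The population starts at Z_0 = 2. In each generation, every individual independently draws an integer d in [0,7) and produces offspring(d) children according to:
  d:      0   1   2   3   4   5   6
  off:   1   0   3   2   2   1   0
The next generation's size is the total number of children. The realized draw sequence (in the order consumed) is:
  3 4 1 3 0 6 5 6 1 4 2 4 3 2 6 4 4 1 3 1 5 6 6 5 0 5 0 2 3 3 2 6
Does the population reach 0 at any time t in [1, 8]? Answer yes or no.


gen 0: Z_0=2, draws=[3, 4], offspring=[2, 2], Z_1=4
gen 1: Z_1=4, draws=[1, 3, 0, 6], offspring=[0, 2, 1, 0], Z_2=3
gen 2: Z_2=3, draws=[5, 6, 1], offspring=[1, 0, 0], Z_3=1
gen 3: Z_3=1, draws=[4], offspring=[2], Z_4=2
gen 4: Z_4=2, draws=[2, 4], offspring=[3, 2], Z_5=5
gen 5: Z_5=5, draws=[3, 2, 6, 4, 4], offspring=[2, 3, 0, 2, 2], Z_6=9
gen 6: Z_6=9, draws=[1, 3, 1, 5, 6, 6, 5, 0, 5], offspring=[0, 2, 0, 1, 0, 0, 1, 1, 1], Z_7=6
gen 7: Z_7=6, draws=[0, 2, 3, 3, 2, 6], offspring=[1, 3, 2, 2, 3, 0], Z_8=11

no


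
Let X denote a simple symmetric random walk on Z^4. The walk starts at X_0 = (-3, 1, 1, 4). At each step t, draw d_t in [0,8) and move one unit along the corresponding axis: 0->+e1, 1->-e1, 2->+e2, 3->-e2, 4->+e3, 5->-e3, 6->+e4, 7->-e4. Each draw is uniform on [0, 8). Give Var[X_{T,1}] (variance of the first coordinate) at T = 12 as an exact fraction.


3

Outcome values over d=0..7: [1, -1, 0, 0, 0, 0, 0, 0]
Σy = 0, Σy² = 2, M = 8
μ = 0/8 = 0,  σ² = 2/8 − (0)² = 1/4
Independent increments: Var[X_12] = 12·σ² = 12·(1/4) = 3


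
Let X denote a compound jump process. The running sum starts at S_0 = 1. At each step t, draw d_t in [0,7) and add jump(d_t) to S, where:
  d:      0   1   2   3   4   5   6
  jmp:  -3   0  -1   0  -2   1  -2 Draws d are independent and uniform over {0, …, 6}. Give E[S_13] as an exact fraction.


-12

Outcome values over d=0..6: [-3, 0, -1, 0, -2, 1, -2]
Σy = -7, Σy² = 19, M = 7
μ = -7/7 = -1,  σ² = 19/7 − (-1)² = 12/7
E[S_13] = 1 + 13·(-1) = -12


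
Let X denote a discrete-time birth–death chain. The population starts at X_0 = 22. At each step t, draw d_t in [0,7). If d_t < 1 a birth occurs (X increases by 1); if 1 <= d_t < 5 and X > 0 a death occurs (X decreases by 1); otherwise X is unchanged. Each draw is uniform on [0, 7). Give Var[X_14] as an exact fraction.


52/7

X can drop by at most 1 per step and X_0 = 22 > T = 14, so X_t >= 22 − t >= 8 > 0 for every t <= 14: the floor at 0 (the 'and X > 0' condition) never binds. Hence X_14 = X_0 + Σ_{t<14} Y_t with i.i.d. increments Y_t = y(d_t) ∈ {+1, −1, 0}.
Outcome values over d=0..6: [1, -1, -1, -1, -1, 0, 0]
Σy = -3, Σy² = 5, M = 7
μ = -3/7 = -3/7,  σ² = 5/7 − (-3/7)² = 26/49
Independent increments: Var[X_14] = 14·σ² = 14·(26/49) = 52/7


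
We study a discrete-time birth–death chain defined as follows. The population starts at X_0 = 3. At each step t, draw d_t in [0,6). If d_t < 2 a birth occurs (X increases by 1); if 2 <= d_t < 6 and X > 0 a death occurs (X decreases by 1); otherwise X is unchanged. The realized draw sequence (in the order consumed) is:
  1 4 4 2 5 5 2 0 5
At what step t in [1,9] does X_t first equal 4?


t=0: X=3, d=1 → birth, X_1=4
t=1: X=4, d=4 → death, X_2=3
t=2: X=3, d=4 → death, X_3=2
t=3: X=2, d=2 → death, X_4=1
t=4: X=1, d=5 → death, X_5=0
t=5: X=0, d=5 → hold, X_6=0
t=6: X=0, d=2 → hold, X_7=0
t=7: X=0, d=0 → birth, X_8=1
t=8: X=1, d=5 → death, X_9=0

1
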